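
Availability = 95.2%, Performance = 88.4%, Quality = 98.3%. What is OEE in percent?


Formula: OEE = Availability * Performance * Quality / 10000
A * P = 95.2% * 88.4% / 100 = 84.16%
OEE = 84.16% * 98.3% / 100 = 82.7%

82.7%


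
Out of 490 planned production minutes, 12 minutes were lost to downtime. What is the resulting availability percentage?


Formula: Availability = (Planned Time - Downtime) / Planned Time * 100
Uptime = 490 - 12 = 478 min
Availability = 478 / 490 * 100 = 97.6%

97.6%


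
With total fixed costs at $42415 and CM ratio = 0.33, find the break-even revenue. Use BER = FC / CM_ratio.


Formula: BER = Fixed Costs / Contribution Margin Ratio
BER = $42415 / 0.33
BER = $128530.30 (to the nearest cent)

$128530.30


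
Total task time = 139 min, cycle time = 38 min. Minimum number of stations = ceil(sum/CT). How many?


Formula: N_min = ceil(Sum of Task Times / Cycle Time)
N_min = ceil(139 min / 38 min) = ceil(3.6579)
N_min = 4 stations

4


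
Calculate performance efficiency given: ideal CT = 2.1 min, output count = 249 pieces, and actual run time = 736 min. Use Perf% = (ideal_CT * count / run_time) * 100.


Formula: Performance = (Ideal CT * Total Count) / Run Time * 100
Ideal output time = 2.1 * 249 = 522.9 min
Performance = 522.9 / 736 * 100 = 71.0%

71.0%


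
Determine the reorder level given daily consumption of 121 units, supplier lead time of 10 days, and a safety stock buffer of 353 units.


Formula: ROP = (Daily Demand * Lead Time) + Safety Stock
Demand during lead time = 121 * 10 = 1210 units
ROP = 1210 + 353 = 1563 units

1563 units


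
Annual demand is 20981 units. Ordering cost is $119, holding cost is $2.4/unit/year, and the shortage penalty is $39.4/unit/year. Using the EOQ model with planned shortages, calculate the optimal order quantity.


Formula: EOQ* = sqrt(2DS/H) * sqrt((H+P)/P)
Base EOQ = sqrt(2*20981*119/2.4) = 1442.43 units
Correction = sqrt((2.4+39.4)/39.4) = 1.03001
EOQ* = 1442.43 * 1.03001 = 1485.7 units

1485.7 units


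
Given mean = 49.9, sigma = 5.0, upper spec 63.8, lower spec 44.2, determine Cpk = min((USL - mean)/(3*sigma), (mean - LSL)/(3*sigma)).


Cpu = (63.8 - 49.9) / (3 * 5.0) = 0.93
Cpl = (49.9 - 44.2) / (3 * 5.0) = 0.38
Cpk = min(0.93, 0.38) = 0.38

0.38


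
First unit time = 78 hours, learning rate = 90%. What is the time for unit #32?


Formula: T_n = T_1 * (learning_rate)^(log2(n)) where learning_rate = rate/100
Doublings = log2(32) = 5
T_n = 78 * 0.9^5
T_n = 78 * 0.5905 = 46.1 hours

46.1 hours


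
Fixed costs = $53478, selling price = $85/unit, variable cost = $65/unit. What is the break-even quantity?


Formula: BEQ = Fixed Costs / (Price - Variable Cost)
Contribution margin = $85 - $65 = $20/unit
BEQ = ceil($53478 / $20/unit) = ceil(2673.9) = 2674 units

2674 units


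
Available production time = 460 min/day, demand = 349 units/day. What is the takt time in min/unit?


Formula: Takt Time = Available Production Time / Customer Demand
Takt = 460 min/day / 349 units/day
Takt = 1.32 min/unit

1.32 min/unit


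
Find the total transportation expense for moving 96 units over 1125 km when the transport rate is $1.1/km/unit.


TC = dist * cost * units = 1125 * 1.1 * 96 = $118800.00

$118800.00


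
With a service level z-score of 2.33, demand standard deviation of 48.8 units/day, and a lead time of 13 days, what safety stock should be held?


Formula: SS = z * sigma_d * sqrt(LT)
sqrt(LT) = sqrt(13) = 3.6056
SS = 2.33 * 48.8 * 3.6056
SS = 410.0 units

410.0 units


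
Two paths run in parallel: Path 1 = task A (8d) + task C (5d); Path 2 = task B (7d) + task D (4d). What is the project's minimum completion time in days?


Path 1 = 8 + 5 = 13 days
Path 2 = 7 + 4 = 11 days
Duration = max(13, 11) = 13 days

13 days


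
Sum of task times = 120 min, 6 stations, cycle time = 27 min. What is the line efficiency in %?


Formula: Efficiency = Sum of Task Times / (N_stations * CT) * 100
Total station capacity = 6 stations * 27 min = 162 min
Efficiency = 120 / 162 * 100 = 74.1%

74.1%


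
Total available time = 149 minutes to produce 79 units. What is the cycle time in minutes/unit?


Formula: CT = Available Time / Number of Units
CT = 149 min / 79 units
CT = 1.89 min/unit

1.89 min/unit


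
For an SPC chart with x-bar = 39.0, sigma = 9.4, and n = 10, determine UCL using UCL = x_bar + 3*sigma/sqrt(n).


UCL = 39.0 + 3 * 9.4 / sqrt(10)

47.92


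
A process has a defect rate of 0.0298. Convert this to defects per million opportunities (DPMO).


DPMO = defect_rate * 1000000 = 0.0298 * 1000000

29800


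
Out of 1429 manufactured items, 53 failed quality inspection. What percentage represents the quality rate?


Formula: Quality Rate = Good Pieces / Total Pieces * 100
Good pieces = 1429 - 53 = 1376
QR = 1376 / 1429 * 100 = 96.3%

96.3%


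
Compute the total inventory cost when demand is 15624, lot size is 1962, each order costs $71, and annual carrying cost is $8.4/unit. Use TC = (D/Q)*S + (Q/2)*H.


TC = 15624/1962 * 71 + 1962/2 * 8.4

$8805.79


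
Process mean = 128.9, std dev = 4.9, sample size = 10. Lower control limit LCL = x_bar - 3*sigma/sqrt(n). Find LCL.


LCL = 128.9 - 3 * 4.9 / sqrt(10)

124.25


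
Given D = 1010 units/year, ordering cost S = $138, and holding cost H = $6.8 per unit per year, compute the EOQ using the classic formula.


Formula: EOQ = sqrt(2 * D * S / H)
Numerator: 2 * 1010 * 138 = 278760
2DS/H = 278760 / 6.8 = 40994.1
EOQ = sqrt(40994.1) = 202.5 units

202.5 units


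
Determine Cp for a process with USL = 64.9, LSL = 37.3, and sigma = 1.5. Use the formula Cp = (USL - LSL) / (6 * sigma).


Cp = (64.9 - 37.3) / (6 * 1.5)

3.07


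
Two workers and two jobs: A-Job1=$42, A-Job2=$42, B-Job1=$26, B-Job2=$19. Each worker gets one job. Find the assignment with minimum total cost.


Option 1: A->1 + B->2 = $42 + $19 = $61
Option 2: A->2 + B->1 = $42 + $26 = $68
Min cost = min($61, $68) = $61

$61


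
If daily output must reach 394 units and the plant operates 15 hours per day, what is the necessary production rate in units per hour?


Formula: Production Rate = Daily Demand / Available Hours
Rate = 394 units/day / 15 hours/day
Rate = 26.3 units/hour

26.3 units/hour


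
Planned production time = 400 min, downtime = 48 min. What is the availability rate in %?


Formula: Availability = (Planned Time - Downtime) / Planned Time * 100
Uptime = 400 - 48 = 352 min
Availability = 352 / 400 * 100 = 88.0%

88.0%


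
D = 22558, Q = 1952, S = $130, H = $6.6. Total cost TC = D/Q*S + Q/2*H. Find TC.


TC = 22558/1952 * 130 + 1952/2 * 6.6

$7943.93


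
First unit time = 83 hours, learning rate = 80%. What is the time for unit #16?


Formula: T_n = T_1 * (learning_rate)^(log2(n)) where learning_rate = rate/100
Doublings = log2(16) = 4
T_n = 83 * 0.8^4
T_n = 83 * 0.4096 = 34.0 hours

34.0 hours


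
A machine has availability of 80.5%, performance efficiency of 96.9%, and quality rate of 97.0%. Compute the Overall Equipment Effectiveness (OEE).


Formula: OEE = Availability * Performance * Quality / 10000
A * P = 80.5% * 96.9% / 100 = 78.0%
OEE = 78.0% * 97.0% / 100 = 75.7%

75.7%


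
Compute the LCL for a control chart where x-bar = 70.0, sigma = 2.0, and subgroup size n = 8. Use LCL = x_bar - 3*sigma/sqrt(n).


LCL = 70.0 - 3 * 2.0 / sqrt(8)

67.88


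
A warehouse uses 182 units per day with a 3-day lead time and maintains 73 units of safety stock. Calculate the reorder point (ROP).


Formula: ROP = (Daily Demand * Lead Time) + Safety Stock
Demand during lead time = 182 * 3 = 546 units
ROP = 546 + 73 = 619 units

619 units


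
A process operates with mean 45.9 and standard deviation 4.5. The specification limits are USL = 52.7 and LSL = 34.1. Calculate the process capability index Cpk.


Cpu = (52.7 - 45.9) / (3 * 4.5) = 0.5
Cpl = (45.9 - 34.1) / (3 * 4.5) = 0.87
Cpk = min(0.5, 0.87) = 0.5

0.5


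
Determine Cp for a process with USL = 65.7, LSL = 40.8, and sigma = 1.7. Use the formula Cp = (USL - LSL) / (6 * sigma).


Cp = (65.7 - 40.8) / (6 * 1.7)

2.44


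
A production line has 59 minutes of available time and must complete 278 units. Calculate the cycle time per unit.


Formula: CT = Available Time / Number of Units
CT = 59 min / 278 units
CT = 0.21 min/unit

0.21 min/unit


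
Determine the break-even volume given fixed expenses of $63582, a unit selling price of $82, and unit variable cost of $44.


Formula: BEQ = Fixed Costs / (Price - Variable Cost)
Contribution margin = $82 - $44 = $38/unit
BEQ = ceil($63582 / $38/unit) = ceil(1673.21) = 1674 units

1674 units


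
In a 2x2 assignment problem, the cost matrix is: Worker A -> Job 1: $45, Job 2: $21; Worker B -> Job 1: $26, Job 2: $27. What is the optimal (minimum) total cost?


Option 1: A->1 + B->2 = $45 + $27 = $72
Option 2: A->2 + B->1 = $21 + $26 = $47
Min cost = min($72, $47) = $47

$47


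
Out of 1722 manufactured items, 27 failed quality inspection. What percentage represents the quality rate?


Formula: Quality Rate = Good Pieces / Total Pieces * 100
Good pieces = 1722 - 27 = 1695
QR = 1695 / 1722 * 100 = 98.4%

98.4%


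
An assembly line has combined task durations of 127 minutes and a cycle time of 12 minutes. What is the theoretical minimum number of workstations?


Formula: N_min = ceil(Sum of Task Times / Cycle Time)
N_min = ceil(127 min / 12 min) = ceil(10.5833)
N_min = 11 stations

11


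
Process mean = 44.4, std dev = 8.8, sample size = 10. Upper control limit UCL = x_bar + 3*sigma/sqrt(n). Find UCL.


UCL = 44.4 + 3 * 8.8 / sqrt(10)

52.75


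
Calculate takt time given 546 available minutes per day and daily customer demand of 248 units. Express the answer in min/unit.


Formula: Takt Time = Available Production Time / Customer Demand
Takt = 546 min/day / 248 units/day
Takt = 2.2 min/unit

2.2 min/unit


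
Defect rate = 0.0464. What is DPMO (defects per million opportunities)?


DPMO = defect_rate * 1000000 = 0.0464 * 1000000

46400


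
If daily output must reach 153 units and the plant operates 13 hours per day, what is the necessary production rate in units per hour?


Formula: Production Rate = Daily Demand / Available Hours
Rate = 153 units/day / 13 hours/day
Rate = 11.8 units/hour

11.8 units/hour


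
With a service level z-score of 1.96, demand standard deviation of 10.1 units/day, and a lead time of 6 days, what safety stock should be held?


Formula: SS = z * sigma_d * sqrt(LT)
sqrt(LT) = sqrt(6) = 2.4495
SS = 1.96 * 10.1 * 2.4495
SS = 48.5 units

48.5 units


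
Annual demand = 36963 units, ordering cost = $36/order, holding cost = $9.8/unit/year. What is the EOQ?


Formula: EOQ = sqrt(2 * D * S / H)
Numerator: 2 * 36963 * 36 = 2661336
2DS/H = 2661336 / 9.8 = 271564.9
EOQ = sqrt(271564.9) = 521.1 units

521.1 units


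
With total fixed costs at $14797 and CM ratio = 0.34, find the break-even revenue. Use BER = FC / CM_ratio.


Formula: BER = Fixed Costs / Contribution Margin Ratio
BER = $14797 / 0.34
BER = $43520.59 (to the nearest cent)

$43520.59


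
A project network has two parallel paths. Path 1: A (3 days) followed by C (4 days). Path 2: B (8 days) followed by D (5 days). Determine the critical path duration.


Path 1 = 3 + 4 = 7 days
Path 2 = 8 + 5 = 13 days
Duration = max(7, 13) = 13 days

13 days


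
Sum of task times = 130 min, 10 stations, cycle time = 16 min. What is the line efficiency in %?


Formula: Efficiency = Sum of Task Times / (N_stations * CT) * 100
Total station capacity = 10 stations * 16 min = 160 min
Efficiency = 130 / 160 * 100 = 81.3%

81.3%


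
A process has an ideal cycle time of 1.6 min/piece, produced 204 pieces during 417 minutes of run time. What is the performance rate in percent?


Formula: Performance = (Ideal CT * Total Count) / Run Time * 100
Ideal output time = 1.6 * 204 = 326.4 min
Performance = 326.4 / 417 * 100 = 78.3%

78.3%


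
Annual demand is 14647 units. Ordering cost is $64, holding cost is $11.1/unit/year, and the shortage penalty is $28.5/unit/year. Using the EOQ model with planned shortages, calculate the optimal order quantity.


Formula: EOQ* = sqrt(2DS/H) * sqrt((H+P)/P)
Base EOQ = sqrt(2*14647*64/11.1) = 410.98 units
Correction = sqrt((11.1+28.5)/28.5) = 1.17876
EOQ* = 410.98 * 1.17876 = 484.4 units

484.4 units


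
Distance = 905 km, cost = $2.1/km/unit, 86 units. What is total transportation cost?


TC = dist * cost * units = 905 * 2.1 * 86 = $163443.00

$163443.00


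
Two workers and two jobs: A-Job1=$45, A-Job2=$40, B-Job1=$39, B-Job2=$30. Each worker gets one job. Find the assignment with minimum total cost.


Option 1: A->1 + B->2 = $45 + $30 = $75
Option 2: A->2 + B->1 = $40 + $39 = $79
Min cost = min($75, $79) = $75

$75


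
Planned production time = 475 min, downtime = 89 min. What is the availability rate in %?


Formula: Availability = (Planned Time - Downtime) / Planned Time * 100
Uptime = 475 - 89 = 386 min
Availability = 386 / 475 * 100 = 81.3%

81.3%


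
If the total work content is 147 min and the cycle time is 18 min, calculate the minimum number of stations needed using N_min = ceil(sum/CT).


Formula: N_min = ceil(Sum of Task Times / Cycle Time)
N_min = ceil(147 min / 18 min) = ceil(8.1667)
N_min = 9 stations

9


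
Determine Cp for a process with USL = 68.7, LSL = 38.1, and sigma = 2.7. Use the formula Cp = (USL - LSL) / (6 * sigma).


Cp = (68.7 - 38.1) / (6 * 2.7)

1.89


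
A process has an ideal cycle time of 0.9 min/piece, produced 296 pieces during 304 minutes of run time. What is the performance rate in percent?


Formula: Performance = (Ideal CT * Total Count) / Run Time * 100
Ideal output time = 0.9 * 296 = 266.4 min
Performance = 266.4 / 304 * 100 = 87.6%

87.6%


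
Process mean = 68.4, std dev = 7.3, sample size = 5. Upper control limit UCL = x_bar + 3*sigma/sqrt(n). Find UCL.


UCL = 68.4 + 3 * 7.3 / sqrt(5)

78.19


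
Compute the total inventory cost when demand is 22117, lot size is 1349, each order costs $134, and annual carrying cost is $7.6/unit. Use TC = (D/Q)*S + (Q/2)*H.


TC = 22117/1349 * 134 + 1349/2 * 7.6

$7323.14


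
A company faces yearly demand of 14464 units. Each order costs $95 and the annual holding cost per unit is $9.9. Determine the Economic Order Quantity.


Formula: EOQ = sqrt(2 * D * S / H)
Numerator: 2 * 14464 * 95 = 2748160
2DS/H = 2748160 / 9.9 = 277591.9
EOQ = sqrt(277591.9) = 526.9 units

526.9 units


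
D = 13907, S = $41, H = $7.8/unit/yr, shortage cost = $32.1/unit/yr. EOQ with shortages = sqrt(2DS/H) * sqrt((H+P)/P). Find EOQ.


Formula: EOQ* = sqrt(2DS/H) * sqrt((H+P)/P)
Base EOQ = sqrt(2*13907*41/7.8) = 382.36 units
Correction = sqrt((7.8+32.1)/32.1) = 1.11489
EOQ* = 382.36 * 1.11489 = 426.3 units

426.3 units


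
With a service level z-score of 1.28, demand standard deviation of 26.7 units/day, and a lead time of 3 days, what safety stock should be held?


Formula: SS = z * sigma_d * sqrt(LT)
sqrt(LT) = sqrt(3) = 1.7321
SS = 1.28 * 26.7 * 1.7321
SS = 59.2 units

59.2 units


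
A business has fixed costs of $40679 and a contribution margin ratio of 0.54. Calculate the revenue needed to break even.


Formula: BER = Fixed Costs / Contribution Margin Ratio
BER = $40679 / 0.54
BER = $75331.48 (to the nearest cent)

$75331.48


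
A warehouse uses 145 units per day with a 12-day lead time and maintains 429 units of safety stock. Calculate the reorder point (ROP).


Formula: ROP = (Daily Demand * Lead Time) + Safety Stock
Demand during lead time = 145 * 12 = 1740 units
ROP = 1740 + 429 = 2169 units

2169 units


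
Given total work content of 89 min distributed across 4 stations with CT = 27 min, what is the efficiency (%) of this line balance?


Formula: Efficiency = Sum of Task Times / (N_stations * CT) * 100
Total station capacity = 4 stations * 27 min = 108 min
Efficiency = 89 / 108 * 100 = 82.4%

82.4%


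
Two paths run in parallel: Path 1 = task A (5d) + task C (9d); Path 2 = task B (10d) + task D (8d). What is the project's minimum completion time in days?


Path 1 = 5 + 9 = 14 days
Path 2 = 10 + 8 = 18 days
Duration = max(14, 18) = 18 days

18 days


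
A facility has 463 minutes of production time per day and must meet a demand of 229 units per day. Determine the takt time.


Formula: Takt Time = Available Production Time / Customer Demand
Takt = 463 min/day / 229 units/day
Takt = 2.02 min/unit

2.02 min/unit


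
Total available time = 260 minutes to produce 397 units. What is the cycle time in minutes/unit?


Formula: CT = Available Time / Number of Units
CT = 260 min / 397 units
CT = 0.65 min/unit

0.65 min/unit


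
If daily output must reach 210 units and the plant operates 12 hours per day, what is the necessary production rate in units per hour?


Formula: Production Rate = Daily Demand / Available Hours
Rate = 210 units/day / 12 hours/day
Rate = 17.5 units/hour

17.5 units/hour


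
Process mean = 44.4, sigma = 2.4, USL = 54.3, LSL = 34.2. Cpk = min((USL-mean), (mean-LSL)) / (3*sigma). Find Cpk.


Cpu = (54.3 - 44.4) / (3 * 2.4) = 1.38
Cpl = (44.4 - 34.2) / (3 * 2.4) = 1.42
Cpk = min(1.38, 1.42) = 1.38

1.38


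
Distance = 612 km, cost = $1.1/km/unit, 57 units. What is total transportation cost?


TC = dist * cost * units = 612 * 1.1 * 57 = $38372.40

$38372.40


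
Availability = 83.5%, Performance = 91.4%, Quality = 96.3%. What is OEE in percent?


Formula: OEE = Availability * Performance * Quality / 10000
A * P = 83.5% * 91.4% / 100 = 76.32%
OEE = 76.32% * 96.3% / 100 = 73.5%

73.5%


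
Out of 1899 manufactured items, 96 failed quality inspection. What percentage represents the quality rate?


Formula: Quality Rate = Good Pieces / Total Pieces * 100
Good pieces = 1899 - 96 = 1803
QR = 1803 / 1899 * 100 = 94.9%

94.9%


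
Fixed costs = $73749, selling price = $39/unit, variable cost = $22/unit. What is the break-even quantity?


Formula: BEQ = Fixed Costs / (Price - Variable Cost)
Contribution margin = $39 - $22 = $17/unit
BEQ = ceil($73749 / $17/unit) = ceil(4338.18) = 4339 units

4339 units


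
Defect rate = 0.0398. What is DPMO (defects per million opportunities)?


DPMO = defect_rate * 1000000 = 0.0398 * 1000000

39800


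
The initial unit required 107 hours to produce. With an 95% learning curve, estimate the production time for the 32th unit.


Formula: T_n = T_1 * (learning_rate)^(log2(n)) where learning_rate = rate/100
Doublings = log2(32) = 5
T_n = 107 * 0.95^5
T_n = 107 * 0.7738 = 82.8 hours

82.8 hours


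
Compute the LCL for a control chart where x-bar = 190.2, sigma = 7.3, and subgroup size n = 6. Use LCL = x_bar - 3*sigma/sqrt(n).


LCL = 190.2 - 3 * 7.3 / sqrt(6)

181.26


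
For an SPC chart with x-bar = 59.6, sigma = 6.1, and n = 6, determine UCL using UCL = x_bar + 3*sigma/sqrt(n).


UCL = 59.6 + 3 * 6.1 / sqrt(6)

67.07


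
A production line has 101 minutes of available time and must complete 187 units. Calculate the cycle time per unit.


Formula: CT = Available Time / Number of Units
CT = 101 min / 187 units
CT = 0.54 min/unit

0.54 min/unit


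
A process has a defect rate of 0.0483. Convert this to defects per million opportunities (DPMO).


DPMO = defect_rate * 1000000 = 0.0483 * 1000000

48300


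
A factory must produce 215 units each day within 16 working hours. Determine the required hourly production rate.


Formula: Production Rate = Daily Demand / Available Hours
Rate = 215 units/day / 16 hours/day
Rate = 13.4 units/hour

13.4 units/hour


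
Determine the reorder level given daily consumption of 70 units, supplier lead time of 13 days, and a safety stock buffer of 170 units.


Formula: ROP = (Daily Demand * Lead Time) + Safety Stock
Demand during lead time = 70 * 13 = 910 units
ROP = 910 + 170 = 1080 units

1080 units


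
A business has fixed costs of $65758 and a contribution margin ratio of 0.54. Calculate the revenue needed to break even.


Formula: BER = Fixed Costs / Contribution Margin Ratio
BER = $65758 / 0.54
BER = $121774.07 (to the nearest cent)

$121774.07


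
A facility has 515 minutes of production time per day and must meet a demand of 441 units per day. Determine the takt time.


Formula: Takt Time = Available Production Time / Customer Demand
Takt = 515 min/day / 441 units/day
Takt = 1.17 min/unit

1.17 min/unit


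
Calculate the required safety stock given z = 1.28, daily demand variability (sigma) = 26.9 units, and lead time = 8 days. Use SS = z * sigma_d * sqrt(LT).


Formula: SS = z * sigma_d * sqrt(LT)
sqrt(LT) = sqrt(8) = 2.8284
SS = 1.28 * 26.9 * 2.8284
SS = 97.4 units

97.4 units


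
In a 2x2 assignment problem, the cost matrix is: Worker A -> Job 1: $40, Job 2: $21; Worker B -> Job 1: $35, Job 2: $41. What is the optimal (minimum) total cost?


Option 1: A->1 + B->2 = $40 + $41 = $81
Option 2: A->2 + B->1 = $21 + $35 = $56
Min cost = min($81, $56) = $56

$56


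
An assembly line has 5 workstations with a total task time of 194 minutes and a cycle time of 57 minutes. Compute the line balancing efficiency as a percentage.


Formula: Efficiency = Sum of Task Times / (N_stations * CT) * 100
Total station capacity = 5 stations * 57 min = 285 min
Efficiency = 194 / 285 * 100 = 68.1%

68.1%


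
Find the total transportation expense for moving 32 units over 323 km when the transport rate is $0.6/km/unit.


TC = dist * cost * units = 323 * 0.6 * 32 = $6201.60

$6201.60


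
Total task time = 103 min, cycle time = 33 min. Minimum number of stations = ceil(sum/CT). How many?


Formula: N_min = ceil(Sum of Task Times / Cycle Time)
N_min = ceil(103 min / 33 min) = ceil(3.1212)
N_min = 4 stations

4


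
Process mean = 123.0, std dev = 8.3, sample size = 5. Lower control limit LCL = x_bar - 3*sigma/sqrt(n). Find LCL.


LCL = 123.0 - 3 * 8.3 / sqrt(5)

111.86


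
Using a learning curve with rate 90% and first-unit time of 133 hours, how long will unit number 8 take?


Formula: T_n = T_1 * (learning_rate)^(log2(n)) where learning_rate = rate/100
Doublings = log2(8) = 3
T_n = 133 * 0.9^3
T_n = 133 * 0.729 = 97.0 hours

97.0 hours


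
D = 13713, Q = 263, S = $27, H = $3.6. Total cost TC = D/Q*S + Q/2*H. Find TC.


TC = 13713/263 * 27 + 263/2 * 3.6

$1881.20


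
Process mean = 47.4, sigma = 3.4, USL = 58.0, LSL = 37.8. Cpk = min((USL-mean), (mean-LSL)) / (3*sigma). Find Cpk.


Cpu = (58.0 - 47.4) / (3 * 3.4) = 1.04
Cpl = (47.4 - 37.8) / (3 * 3.4) = 0.94
Cpk = min(1.04, 0.94) = 0.94

0.94


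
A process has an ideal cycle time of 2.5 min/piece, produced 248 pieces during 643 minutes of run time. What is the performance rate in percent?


Formula: Performance = (Ideal CT * Total Count) / Run Time * 100
Ideal output time = 2.5 * 248 = 620.0 min
Performance = 620.0 / 643 * 100 = 96.4%

96.4%


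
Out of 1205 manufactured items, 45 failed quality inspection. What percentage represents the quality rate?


Formula: Quality Rate = Good Pieces / Total Pieces * 100
Good pieces = 1205 - 45 = 1160
QR = 1160 / 1205 * 100 = 96.3%

96.3%


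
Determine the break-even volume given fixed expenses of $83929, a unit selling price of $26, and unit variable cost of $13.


Formula: BEQ = Fixed Costs / (Price - Variable Cost)
Contribution margin = $26 - $13 = $13/unit
BEQ = ceil($83929 / $13/unit) = ceil(6456.08) = 6457 units

6457 units


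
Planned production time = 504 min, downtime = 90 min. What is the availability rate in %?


Formula: Availability = (Planned Time - Downtime) / Planned Time * 100
Uptime = 504 - 90 = 414 min
Availability = 414 / 504 * 100 = 82.1%

82.1%


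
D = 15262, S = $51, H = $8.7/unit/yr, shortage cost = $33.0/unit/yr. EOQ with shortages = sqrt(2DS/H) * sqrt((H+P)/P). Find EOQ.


Formula: EOQ* = sqrt(2DS/H) * sqrt((H+P)/P)
Base EOQ = sqrt(2*15262*51/8.7) = 423.01 units
Correction = sqrt((8.7+33.0)/33.0) = 1.12412
EOQ* = 423.01 * 1.12412 = 475.5 units

475.5 units


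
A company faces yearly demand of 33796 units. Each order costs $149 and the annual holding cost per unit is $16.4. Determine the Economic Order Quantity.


Formula: EOQ = sqrt(2 * D * S / H)
Numerator: 2 * 33796 * 149 = 10071208
2DS/H = 10071208 / 16.4 = 614098.0
EOQ = sqrt(614098.0) = 783.6 units

783.6 units


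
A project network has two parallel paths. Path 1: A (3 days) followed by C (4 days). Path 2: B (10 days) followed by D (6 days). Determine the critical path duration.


Path 1 = 3 + 4 = 7 days
Path 2 = 10 + 6 = 16 days
Duration = max(7, 16) = 16 days

16 days


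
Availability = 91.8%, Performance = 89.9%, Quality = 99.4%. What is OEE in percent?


Formula: OEE = Availability * Performance * Quality / 10000
A * P = 91.8% * 89.9% / 100 = 82.53%
OEE = 82.53% * 99.4% / 100 = 82.0%

82.0%


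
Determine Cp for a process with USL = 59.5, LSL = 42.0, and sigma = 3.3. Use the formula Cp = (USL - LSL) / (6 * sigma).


Cp = (59.5 - 42.0) / (6 * 3.3)

0.88


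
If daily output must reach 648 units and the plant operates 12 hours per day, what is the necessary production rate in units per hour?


Formula: Production Rate = Daily Demand / Available Hours
Rate = 648 units/day / 12 hours/day
Rate = 54.0 units/hour

54.0 units/hour


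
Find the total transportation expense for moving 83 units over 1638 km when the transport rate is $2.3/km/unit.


TC = dist * cost * units = 1638 * 2.3 * 83 = $312694.20

$312694.20


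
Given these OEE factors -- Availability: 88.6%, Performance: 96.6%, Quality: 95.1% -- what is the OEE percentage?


Formula: OEE = Availability * Performance * Quality / 10000
A * P = 88.6% * 96.6% / 100 = 85.59%
OEE = 85.59% * 95.1% / 100 = 81.4%

81.4%


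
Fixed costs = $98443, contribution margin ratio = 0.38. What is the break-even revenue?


Formula: BER = Fixed Costs / Contribution Margin Ratio
BER = $98443 / 0.38
BER = $259060.53 (to the nearest cent)

$259060.53


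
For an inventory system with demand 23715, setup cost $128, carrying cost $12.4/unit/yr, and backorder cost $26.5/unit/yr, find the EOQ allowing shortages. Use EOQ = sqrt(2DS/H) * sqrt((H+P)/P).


Formula: EOQ* = sqrt(2DS/H) * sqrt((H+P)/P)
Base EOQ = sqrt(2*23715*128/12.4) = 699.71 units
Correction = sqrt((12.4+26.5)/26.5) = 1.21158
EOQ* = 699.71 * 1.21158 = 847.8 units

847.8 units


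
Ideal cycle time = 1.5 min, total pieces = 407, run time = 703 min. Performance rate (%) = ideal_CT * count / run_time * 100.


Formula: Performance = (Ideal CT * Total Count) / Run Time * 100
Ideal output time = 1.5 * 407 = 610.5 min
Performance = 610.5 / 703 * 100 = 86.8%

86.8%


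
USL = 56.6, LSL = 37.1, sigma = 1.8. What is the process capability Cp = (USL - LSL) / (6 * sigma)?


Cp = (56.6 - 37.1) / (6 * 1.8)

1.81


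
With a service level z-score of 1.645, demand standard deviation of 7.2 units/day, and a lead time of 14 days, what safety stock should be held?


Formula: SS = z * sigma_d * sqrt(LT)
sqrt(LT) = sqrt(14) = 3.7417
SS = 1.645 * 7.2 * 3.7417
SS = 44.3 units

44.3 units


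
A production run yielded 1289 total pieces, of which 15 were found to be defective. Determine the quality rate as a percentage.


Formula: Quality Rate = Good Pieces / Total Pieces * 100
Good pieces = 1289 - 15 = 1274
QR = 1274 / 1289 * 100 = 98.8%

98.8%


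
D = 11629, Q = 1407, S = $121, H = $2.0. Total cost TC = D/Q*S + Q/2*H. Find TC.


TC = 11629/1407 * 121 + 1407/2 * 2.0

$2407.08


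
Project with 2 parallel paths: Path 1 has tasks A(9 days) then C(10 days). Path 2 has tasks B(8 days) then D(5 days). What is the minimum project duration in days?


Path 1 = 9 + 10 = 19 days
Path 2 = 8 + 5 = 13 days
Duration = max(19, 13) = 19 days

19 days


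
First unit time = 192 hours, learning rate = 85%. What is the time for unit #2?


Formula: T_n = T_1 * (learning_rate)^(log2(n)) where learning_rate = rate/100
Doublings = log2(2) = 1
T_n = 192 * 0.85^1
T_n = 192 * 0.85 = 163.2 hours

163.2 hours


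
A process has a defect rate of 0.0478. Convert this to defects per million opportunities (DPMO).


DPMO = defect_rate * 1000000 = 0.0478 * 1000000

47800


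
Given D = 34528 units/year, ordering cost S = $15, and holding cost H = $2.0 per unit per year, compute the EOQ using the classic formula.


Formula: EOQ = sqrt(2 * D * S / H)
Numerator: 2 * 34528 * 15 = 1035840
2DS/H = 1035840 / 2.0 = 517920.0
EOQ = sqrt(517920.0) = 719.7 units

719.7 units


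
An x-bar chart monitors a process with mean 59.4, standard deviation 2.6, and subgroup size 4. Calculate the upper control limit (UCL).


UCL = 59.4 + 3 * 2.6 / sqrt(4)

63.3


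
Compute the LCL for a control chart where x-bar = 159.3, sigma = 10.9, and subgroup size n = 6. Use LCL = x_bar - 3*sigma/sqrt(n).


LCL = 159.3 - 3 * 10.9 / sqrt(6)

145.95


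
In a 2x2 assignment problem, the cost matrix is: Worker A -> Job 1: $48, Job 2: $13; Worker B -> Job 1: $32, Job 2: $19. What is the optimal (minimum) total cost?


Option 1: A->1 + B->2 = $48 + $19 = $67
Option 2: A->2 + B->1 = $13 + $32 = $45
Min cost = min($67, $45) = $45

$45


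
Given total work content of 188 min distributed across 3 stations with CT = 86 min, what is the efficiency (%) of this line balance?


Formula: Efficiency = Sum of Task Times / (N_stations * CT) * 100
Total station capacity = 3 stations * 86 min = 258 min
Efficiency = 188 / 258 * 100 = 72.9%

72.9%


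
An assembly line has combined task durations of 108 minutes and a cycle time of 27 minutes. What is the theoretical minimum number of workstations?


Formula: N_min = ceil(Sum of Task Times / Cycle Time)
N_min = ceil(108 min / 27 min) = ceil(4.0)
N_min = 4 stations

4


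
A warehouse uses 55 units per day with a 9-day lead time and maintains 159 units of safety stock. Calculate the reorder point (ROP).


Formula: ROP = (Daily Demand * Lead Time) + Safety Stock
Demand during lead time = 55 * 9 = 495 units
ROP = 495 + 159 = 654 units

654 units


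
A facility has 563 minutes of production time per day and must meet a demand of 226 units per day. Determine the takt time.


Formula: Takt Time = Available Production Time / Customer Demand
Takt = 563 min/day / 226 units/day
Takt = 2.49 min/unit

2.49 min/unit


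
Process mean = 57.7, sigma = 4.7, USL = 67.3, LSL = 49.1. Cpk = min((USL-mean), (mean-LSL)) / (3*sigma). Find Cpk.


Cpu = (67.3 - 57.7) / (3 * 4.7) = 0.68
Cpl = (57.7 - 49.1) / (3 * 4.7) = 0.61
Cpk = min(0.68, 0.61) = 0.61

0.61


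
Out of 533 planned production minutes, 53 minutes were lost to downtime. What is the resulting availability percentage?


Formula: Availability = (Planned Time - Downtime) / Planned Time * 100
Uptime = 533 - 53 = 480 min
Availability = 480 / 533 * 100 = 90.1%

90.1%


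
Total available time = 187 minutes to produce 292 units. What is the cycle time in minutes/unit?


Formula: CT = Available Time / Number of Units
CT = 187 min / 292 units
CT = 0.64 min/unit

0.64 min/unit


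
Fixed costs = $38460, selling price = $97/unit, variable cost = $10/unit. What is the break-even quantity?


Formula: BEQ = Fixed Costs / (Price - Variable Cost)
Contribution margin = $97 - $10 = $87/unit
BEQ = ceil($38460 / $87/unit) = ceil(442.07) = 443 units

443 units


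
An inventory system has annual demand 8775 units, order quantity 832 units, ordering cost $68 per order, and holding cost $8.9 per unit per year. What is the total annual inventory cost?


TC = 8775/832 * 68 + 832/2 * 8.9

$4419.59


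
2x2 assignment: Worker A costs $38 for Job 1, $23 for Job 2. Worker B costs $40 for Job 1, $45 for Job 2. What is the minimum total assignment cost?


Option 1: A->1 + B->2 = $38 + $45 = $83
Option 2: A->2 + B->1 = $23 + $40 = $63
Min cost = min($83, $63) = $63

$63


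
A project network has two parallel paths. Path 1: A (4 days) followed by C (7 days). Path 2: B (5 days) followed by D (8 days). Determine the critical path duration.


Path 1 = 4 + 7 = 11 days
Path 2 = 5 + 8 = 13 days
Duration = max(11, 13) = 13 days

13 days


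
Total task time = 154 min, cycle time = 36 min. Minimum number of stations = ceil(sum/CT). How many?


Formula: N_min = ceil(Sum of Task Times / Cycle Time)
N_min = ceil(154 min / 36 min) = ceil(4.2778)
N_min = 5 stations

5


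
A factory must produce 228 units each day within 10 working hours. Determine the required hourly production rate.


Formula: Production Rate = Daily Demand / Available Hours
Rate = 228 units/day / 10 hours/day
Rate = 22.8 units/hour

22.8 units/hour


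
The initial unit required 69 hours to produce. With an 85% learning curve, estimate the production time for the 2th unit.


Formula: T_n = T_1 * (learning_rate)^(log2(n)) where learning_rate = rate/100
Doublings = log2(2) = 1
T_n = 69 * 0.85^1
T_n = 69 * 0.85 = 58.7 hours

58.7 hours


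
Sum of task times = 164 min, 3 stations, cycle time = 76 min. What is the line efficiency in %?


Formula: Efficiency = Sum of Task Times / (N_stations * CT) * 100
Total station capacity = 3 stations * 76 min = 228 min
Efficiency = 164 / 228 * 100 = 71.9%

71.9%


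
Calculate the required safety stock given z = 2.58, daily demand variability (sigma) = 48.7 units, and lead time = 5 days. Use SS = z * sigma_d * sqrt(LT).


Formula: SS = z * sigma_d * sqrt(LT)
sqrt(LT) = sqrt(5) = 2.2361
SS = 2.58 * 48.7 * 2.2361
SS = 281.0 units

281.0 units


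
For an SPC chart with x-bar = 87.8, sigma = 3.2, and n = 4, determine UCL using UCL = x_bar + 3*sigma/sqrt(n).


UCL = 87.8 + 3 * 3.2 / sqrt(4)

92.6


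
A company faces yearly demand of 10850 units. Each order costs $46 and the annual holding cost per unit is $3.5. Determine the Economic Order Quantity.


Formula: EOQ = sqrt(2 * D * S / H)
Numerator: 2 * 10850 * 46 = 998200
2DS/H = 998200 / 3.5 = 285200.0
EOQ = sqrt(285200.0) = 534.0 units

534.0 units


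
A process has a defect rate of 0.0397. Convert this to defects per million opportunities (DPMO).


DPMO = defect_rate * 1000000 = 0.0397 * 1000000

39700


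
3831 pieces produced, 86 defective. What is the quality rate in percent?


Formula: Quality Rate = Good Pieces / Total Pieces * 100
Good pieces = 3831 - 86 = 3745
QR = 3745 / 3831 * 100 = 97.8%

97.8%


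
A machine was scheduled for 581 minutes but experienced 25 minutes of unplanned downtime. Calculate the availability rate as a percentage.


Formula: Availability = (Planned Time - Downtime) / Planned Time * 100
Uptime = 581 - 25 = 556 min
Availability = 556 / 581 * 100 = 95.7%

95.7%


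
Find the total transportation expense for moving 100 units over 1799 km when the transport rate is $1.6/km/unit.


TC = dist * cost * units = 1799 * 1.6 * 100 = $287840.00

$287840.00


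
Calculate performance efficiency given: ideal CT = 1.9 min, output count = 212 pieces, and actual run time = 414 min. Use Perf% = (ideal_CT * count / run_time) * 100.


Formula: Performance = (Ideal CT * Total Count) / Run Time * 100
Ideal output time = 1.9 * 212 = 402.8 min
Performance = 402.8 / 414 * 100 = 97.3%

97.3%


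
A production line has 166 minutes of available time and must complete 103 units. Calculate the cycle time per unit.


Formula: CT = Available Time / Number of Units
CT = 166 min / 103 units
CT = 1.61 min/unit

1.61 min/unit


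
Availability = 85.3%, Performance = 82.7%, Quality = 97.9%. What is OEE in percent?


Formula: OEE = Availability * Performance * Quality / 10000
A * P = 85.3% * 82.7% / 100 = 70.54%
OEE = 70.54% * 97.9% / 100 = 69.1%

69.1%


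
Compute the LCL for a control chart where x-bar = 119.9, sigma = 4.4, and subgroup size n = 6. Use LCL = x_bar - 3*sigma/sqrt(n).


LCL = 119.9 - 3 * 4.4 / sqrt(6)

114.51


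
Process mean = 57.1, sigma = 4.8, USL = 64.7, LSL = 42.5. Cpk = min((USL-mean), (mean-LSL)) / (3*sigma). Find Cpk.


Cpu = (64.7 - 57.1) / (3 * 4.8) = 0.53
Cpl = (57.1 - 42.5) / (3 * 4.8) = 1.01
Cpk = min(0.53, 1.01) = 0.53

0.53


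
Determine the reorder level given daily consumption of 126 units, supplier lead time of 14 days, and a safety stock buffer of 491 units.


Formula: ROP = (Daily Demand * Lead Time) + Safety Stock
Demand during lead time = 126 * 14 = 1764 units
ROP = 1764 + 491 = 2255 units

2255 units


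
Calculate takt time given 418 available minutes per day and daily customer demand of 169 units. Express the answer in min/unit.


Formula: Takt Time = Available Production Time / Customer Demand
Takt = 418 min/day / 169 units/day
Takt = 2.47 min/unit

2.47 min/unit


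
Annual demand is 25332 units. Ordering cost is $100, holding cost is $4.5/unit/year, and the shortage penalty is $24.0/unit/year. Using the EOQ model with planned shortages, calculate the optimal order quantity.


Formula: EOQ* = sqrt(2DS/H) * sqrt((H+P)/P)
Base EOQ = sqrt(2*25332*100/4.5) = 1061.07 units
Correction = sqrt((4.5+24.0)/24.0) = 1.08972
EOQ* = 1061.07 * 1.08972 = 1156.3 units

1156.3 units


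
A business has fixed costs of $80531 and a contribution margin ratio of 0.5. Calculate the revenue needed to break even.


Formula: BER = Fixed Costs / Contribution Margin Ratio
BER = $80531 / 0.5
BER = $161062.00 (to the nearest cent)

$161062.00


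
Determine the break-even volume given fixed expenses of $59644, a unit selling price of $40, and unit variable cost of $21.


Formula: BEQ = Fixed Costs / (Price - Variable Cost)
Contribution margin = $40 - $21 = $19/unit
BEQ = ceil($59644 / $19/unit) = ceil(3139.16) = 3140 units

3140 units


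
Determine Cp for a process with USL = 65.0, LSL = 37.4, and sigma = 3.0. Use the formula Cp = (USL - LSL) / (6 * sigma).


Cp = (65.0 - 37.4) / (6 * 3.0)

1.53


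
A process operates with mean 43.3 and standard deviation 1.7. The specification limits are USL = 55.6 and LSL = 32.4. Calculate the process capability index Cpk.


Cpu = (55.6 - 43.3) / (3 * 1.7) = 2.41
Cpl = (43.3 - 32.4) / (3 * 1.7) = 2.14
Cpk = min(2.41, 2.14) = 2.14

2.14


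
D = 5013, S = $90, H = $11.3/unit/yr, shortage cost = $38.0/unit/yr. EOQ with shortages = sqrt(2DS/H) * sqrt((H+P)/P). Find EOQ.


Formula: EOQ* = sqrt(2DS/H) * sqrt((H+P)/P)
Base EOQ = sqrt(2*5013*90/11.3) = 282.58 units
Correction = sqrt((11.3+38.0)/38.0) = 1.13902
EOQ* = 282.58 * 1.13902 = 321.9 units

321.9 units


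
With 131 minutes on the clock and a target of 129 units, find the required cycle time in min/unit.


Formula: CT = Available Time / Number of Units
CT = 131 min / 129 units
CT = 1.02 min/unit

1.02 min/unit


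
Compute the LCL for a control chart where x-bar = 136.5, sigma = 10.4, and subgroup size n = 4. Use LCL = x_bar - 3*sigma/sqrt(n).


LCL = 136.5 - 3 * 10.4 / sqrt(4)

120.9


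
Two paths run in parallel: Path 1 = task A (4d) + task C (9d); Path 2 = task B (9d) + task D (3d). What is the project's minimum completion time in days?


Path 1 = 4 + 9 = 13 days
Path 2 = 9 + 3 = 12 days
Duration = max(13, 12) = 13 days

13 days


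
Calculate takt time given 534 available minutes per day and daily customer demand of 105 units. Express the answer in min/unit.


Formula: Takt Time = Available Production Time / Customer Demand
Takt = 534 min/day / 105 units/day
Takt = 5.09 min/unit

5.09 min/unit


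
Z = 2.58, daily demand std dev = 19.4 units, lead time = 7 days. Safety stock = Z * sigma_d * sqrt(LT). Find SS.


Formula: SS = z * sigma_d * sqrt(LT)
sqrt(LT) = sqrt(7) = 2.6458
SS = 2.58 * 19.4 * 2.6458
SS = 132.4 units

132.4 units


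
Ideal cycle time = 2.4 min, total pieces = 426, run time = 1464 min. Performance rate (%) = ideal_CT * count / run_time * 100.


Formula: Performance = (Ideal CT * Total Count) / Run Time * 100
Ideal output time = 2.4 * 426 = 1022.4 min
Performance = 1022.4 / 1464 * 100 = 69.8%

69.8%
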